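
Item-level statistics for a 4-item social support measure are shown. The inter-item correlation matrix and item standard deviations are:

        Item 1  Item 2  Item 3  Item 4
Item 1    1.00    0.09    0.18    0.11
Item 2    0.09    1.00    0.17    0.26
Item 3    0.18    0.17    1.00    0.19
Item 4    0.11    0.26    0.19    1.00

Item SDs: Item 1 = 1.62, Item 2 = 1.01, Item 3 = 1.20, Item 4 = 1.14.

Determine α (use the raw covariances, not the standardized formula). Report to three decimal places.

Σσ²ᵢ = 1.62² + 1.01² + 1.20² + 1.14² = 6.3841
Covariances σ_ij = r_ij · s_i · s_j:
  σ(Item 1,Item 2) = 0.09 × 1.62 × 1.01 = 0.1473
  σ(Item 1,Item 3) = 0.18 × 1.62 × 1.20 = 0.3499
  σ(Item 1,Item 4) = 0.11 × 1.62 × 1.14 = 0.2031
  σ(Item 2,Item 3) = 0.17 × 1.01 × 1.20 = 0.2060
  σ(Item 2,Item 4) = 0.26 × 1.01 × 1.14 = 0.2994
  σ(Item 3,Item 4) = 0.19 × 1.20 × 1.14 = 0.2599
σ²_T = Σσ²ᵢ + 2·Σσ_ij = 6.3841 + 2 × 1.4656 = 9.3153
α = (4/3)·(1 − 6.3841/9.3153) = 0.420

α = 0.420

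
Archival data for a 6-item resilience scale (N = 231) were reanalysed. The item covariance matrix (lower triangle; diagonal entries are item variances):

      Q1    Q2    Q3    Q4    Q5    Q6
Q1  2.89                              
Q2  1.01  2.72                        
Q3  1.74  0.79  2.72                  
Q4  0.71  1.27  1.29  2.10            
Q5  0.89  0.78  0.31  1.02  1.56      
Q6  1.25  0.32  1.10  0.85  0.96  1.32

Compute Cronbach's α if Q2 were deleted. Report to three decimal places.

Remaining items: Q1, Q3, Q4, Q5, Q6 (k = 5).
Σσᵢ² = 2.89 + 2.72 + 2.10 + 1.56 + 1.32 = 10.59
total variance = 10.59 + 2 × 10.12 = 30.83
α (item deleted) = (5/4)·(1 − 10.59/30.83) = 0.821

Cronbach's α = 0.821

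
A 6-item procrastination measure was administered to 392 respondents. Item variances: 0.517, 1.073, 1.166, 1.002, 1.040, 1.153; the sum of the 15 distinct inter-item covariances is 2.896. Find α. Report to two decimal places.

α = 0.59

Σσ²ᵢ = 0.517 + 1.073 + 1.166 + 1.002 + 1.040 + 1.153 = 5.951
Sum of distinct covariances = 2.896
Var(T) = Σσ²ᵢ + 2·Σcov = 5.951 + 2 × 2.896 = 11.743
α = (6/5)·(1 − 5.951/11.743) = 0.59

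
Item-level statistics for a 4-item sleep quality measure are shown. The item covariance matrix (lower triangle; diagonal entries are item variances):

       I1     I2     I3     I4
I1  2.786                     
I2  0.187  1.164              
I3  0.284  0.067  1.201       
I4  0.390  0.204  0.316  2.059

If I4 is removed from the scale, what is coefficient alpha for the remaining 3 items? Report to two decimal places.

Remaining items: I1, I2, I3 (k = 3).
Σσ²ᵢ = 2.786 + 1.164 + 1.201 = 5.151
σ²_total = 5.151 + 2 × 0.538 = 6.227
α (item deleted) = (3/2)·(1 − 5.151/6.227) = 0.26

coefficient alpha = 0.26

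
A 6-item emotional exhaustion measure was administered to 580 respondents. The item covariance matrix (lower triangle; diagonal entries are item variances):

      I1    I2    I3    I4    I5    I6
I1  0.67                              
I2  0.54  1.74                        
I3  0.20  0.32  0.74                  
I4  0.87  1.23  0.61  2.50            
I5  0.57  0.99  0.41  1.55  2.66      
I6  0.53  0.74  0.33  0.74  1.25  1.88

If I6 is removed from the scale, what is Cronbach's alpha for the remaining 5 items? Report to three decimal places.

Remaining items: I1, I2, I3, I4, I5 (k = 5).
ΣVar(i) = 0.67 + 1.74 + 0.74 + 2.50 + 2.66 = 8.31
total variance = 8.31 + 2 × 7.29 = 22.89
α (item deleted) = (5/4)·(1 − 8.31/22.89) = 0.796

Cronbach's alpha = 0.796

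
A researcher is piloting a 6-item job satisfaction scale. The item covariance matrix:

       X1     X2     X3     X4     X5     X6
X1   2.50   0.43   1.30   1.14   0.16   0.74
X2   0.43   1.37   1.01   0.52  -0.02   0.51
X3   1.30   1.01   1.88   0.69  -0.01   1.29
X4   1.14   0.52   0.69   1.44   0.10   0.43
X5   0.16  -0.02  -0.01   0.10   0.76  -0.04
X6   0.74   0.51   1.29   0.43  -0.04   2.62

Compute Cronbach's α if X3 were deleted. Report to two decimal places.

Remaining items: X1, X2, X4, X5, X6 (k = 5).
sum of item variances = 2.50 + 1.37 + 1.44 + 0.76 + 2.62 = 8.69
Var(T) = 8.69 + 2 × 3.97 = 16.63
α (item deleted) = (5/4)·(1 − 8.69/16.63) = 0.60

Cronbach's α = 0.60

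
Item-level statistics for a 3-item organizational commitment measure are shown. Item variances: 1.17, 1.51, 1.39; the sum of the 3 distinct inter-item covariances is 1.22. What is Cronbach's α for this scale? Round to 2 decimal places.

sum of item variances = 1.17 + 1.51 + 1.39 = 4.07
Sum of distinct covariances = 1.22
σ²_total = sum of item variances + 2·Σcov = 4.07 + 2 × 1.22 = 6.51
α = (3/2)·(1 − 4.07/6.51) = 0.56

Cronbach's α = 0.56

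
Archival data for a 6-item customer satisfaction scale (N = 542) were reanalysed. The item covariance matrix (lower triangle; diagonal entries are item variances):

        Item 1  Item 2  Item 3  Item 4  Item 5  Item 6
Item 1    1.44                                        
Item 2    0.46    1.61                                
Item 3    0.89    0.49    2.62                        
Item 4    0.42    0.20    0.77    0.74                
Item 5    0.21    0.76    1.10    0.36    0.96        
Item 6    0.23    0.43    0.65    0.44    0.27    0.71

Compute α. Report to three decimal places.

α = 0.786

ΣVar(i) = 1.44 + 1.61 + 2.62 + 0.74 + 0.96 + 0.71 = 8.08
Σ_{i<j} σ_ij = 7.68
σ²_total = 8.08 + 2 × 7.68 = 23.44
α = (k/(k−1))·(1 − ΣVar(i)/σ²_total) = (6/5)·(1 − 8.08/23.44) = 0.786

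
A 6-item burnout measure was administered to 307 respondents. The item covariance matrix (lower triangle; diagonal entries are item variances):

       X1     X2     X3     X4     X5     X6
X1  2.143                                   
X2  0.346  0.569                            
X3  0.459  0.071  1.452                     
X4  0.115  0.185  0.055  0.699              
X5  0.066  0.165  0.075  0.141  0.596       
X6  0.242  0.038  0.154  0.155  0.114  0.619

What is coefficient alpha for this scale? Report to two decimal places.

Σσ²ᵢ = 2.143 + 0.569 + 1.452 + 0.699 + 0.596 + 0.619 = 6.078
Sum of the distinct covariances = 2.381
Var(T) = 6.078 + 2 × 2.381 = 10.840
α = (k/(k−1))·(1 − Σσ²ᵢ/Var(T)) = (6/5)·(1 − 6.078/10.840) = 0.53

α = 0.53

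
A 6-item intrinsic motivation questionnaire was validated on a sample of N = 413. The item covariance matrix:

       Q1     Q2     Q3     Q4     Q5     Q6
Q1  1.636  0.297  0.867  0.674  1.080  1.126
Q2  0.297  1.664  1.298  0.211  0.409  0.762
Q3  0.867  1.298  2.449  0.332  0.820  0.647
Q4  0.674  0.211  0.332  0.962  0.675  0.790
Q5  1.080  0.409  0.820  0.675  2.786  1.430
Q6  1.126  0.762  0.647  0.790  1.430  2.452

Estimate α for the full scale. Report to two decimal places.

sum of item variances = 1.636 + 1.664 + 2.449 + 0.962 + 2.786 + 2.452 = 11.949
Sum of off-diagonal covariances = 11.418
Var(T) = 11.949 + 2 × 11.418 = 34.785
α = (k/(k−1))·(1 − sum of item variances/Var(T)) = (6/5)·(1 − 11.949/34.785) = 0.79

α = 0.79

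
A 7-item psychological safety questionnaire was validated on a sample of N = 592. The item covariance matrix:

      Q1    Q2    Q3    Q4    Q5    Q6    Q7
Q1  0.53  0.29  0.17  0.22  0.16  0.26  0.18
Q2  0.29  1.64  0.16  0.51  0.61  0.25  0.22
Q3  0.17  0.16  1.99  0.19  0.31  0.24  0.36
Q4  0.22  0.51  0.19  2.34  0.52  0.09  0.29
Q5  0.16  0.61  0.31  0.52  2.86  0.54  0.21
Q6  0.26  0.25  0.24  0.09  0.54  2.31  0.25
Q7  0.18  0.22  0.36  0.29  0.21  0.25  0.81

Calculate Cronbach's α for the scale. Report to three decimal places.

α = 0.573

ΣVar(i) = 0.53 + 1.64 + 1.99 + 2.34 + 2.86 + 2.31 + 0.81 = 12.48
Sum of off-diagonal covariances = 6.03
σ²_T = 12.48 + 2 × 6.03 = 24.54
α = (k/(k−1))·(1 − ΣVar(i)/σ²_T) = (7/6)·(1 − 12.48/24.54) = 0.573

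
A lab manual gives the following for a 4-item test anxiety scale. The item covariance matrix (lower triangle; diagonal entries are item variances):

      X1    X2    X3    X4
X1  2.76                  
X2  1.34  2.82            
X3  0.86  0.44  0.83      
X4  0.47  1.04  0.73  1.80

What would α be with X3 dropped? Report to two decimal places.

α = 0.65

Remaining items: X1, X2, X4 (k = 3).
sum of item variances = 2.76 + 2.82 + 1.80 = 7.38
total variance = 7.38 + 2 × 2.85 = 13.08
α (item deleted) = (3/2)·(1 − 7.38/13.08) = 0.65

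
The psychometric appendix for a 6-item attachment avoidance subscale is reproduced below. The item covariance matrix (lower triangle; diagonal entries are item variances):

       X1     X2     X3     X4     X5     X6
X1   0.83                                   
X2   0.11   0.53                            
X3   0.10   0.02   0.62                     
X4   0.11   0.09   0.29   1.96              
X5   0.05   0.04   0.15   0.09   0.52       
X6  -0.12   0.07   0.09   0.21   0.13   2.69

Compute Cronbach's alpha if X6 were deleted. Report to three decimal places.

α = 0.400

Remaining items: X1, X2, X3, X4, X5 (k = 5).
sum of item variances = 0.83 + 0.53 + 0.62 + 1.96 + 0.52 = 4.46
σ²_T = 4.46 + 2 × 1.05 = 6.56
α (item deleted) = (5/4)·(1 − 4.46/6.56) = 0.400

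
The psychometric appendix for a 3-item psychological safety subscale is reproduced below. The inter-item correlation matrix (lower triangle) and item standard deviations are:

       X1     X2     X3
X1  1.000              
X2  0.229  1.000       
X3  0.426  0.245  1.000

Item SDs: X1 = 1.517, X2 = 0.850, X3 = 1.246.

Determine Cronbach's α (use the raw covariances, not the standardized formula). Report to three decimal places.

α = 0.559

Σσ²ᵢ = 1.517² + 0.850² + 1.246² = 4.5763
Covariances σ_ij = r_ij · s_i · s_j:
  σ(X1,X2) = 0.229 × 1.517 × 0.850 = 0.2953
  σ(X1,X3) = 0.426 × 1.517 × 1.246 = 0.8052
  σ(X2,X3) = 0.245 × 0.850 × 1.246 = 0.2595
σ²_T = Σσ²ᵢ + 2·Σσ_ij = 4.5763 + 2 × 1.3600 = 7.2963
α = (3/2)·(1 − 4.5763/7.2963) = 0.559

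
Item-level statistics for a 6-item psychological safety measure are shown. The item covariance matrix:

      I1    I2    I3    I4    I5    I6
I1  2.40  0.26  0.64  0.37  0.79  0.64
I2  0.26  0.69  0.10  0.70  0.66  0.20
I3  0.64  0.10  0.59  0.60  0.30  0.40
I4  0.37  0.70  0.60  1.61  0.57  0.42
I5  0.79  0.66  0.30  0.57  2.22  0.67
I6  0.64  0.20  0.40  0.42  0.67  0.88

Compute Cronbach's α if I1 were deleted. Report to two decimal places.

Cronbach's α = 0.76

Remaining items: I2, I3, I4, I5, I6 (k = 5).
Σσᵢ² = 0.69 + 0.59 + 1.61 + 2.22 + 0.88 = 5.99
σ²_T = 5.99 + 2 × 4.62 = 15.23
α (item deleted) = (5/4)·(1 − 5.99/15.23) = 0.76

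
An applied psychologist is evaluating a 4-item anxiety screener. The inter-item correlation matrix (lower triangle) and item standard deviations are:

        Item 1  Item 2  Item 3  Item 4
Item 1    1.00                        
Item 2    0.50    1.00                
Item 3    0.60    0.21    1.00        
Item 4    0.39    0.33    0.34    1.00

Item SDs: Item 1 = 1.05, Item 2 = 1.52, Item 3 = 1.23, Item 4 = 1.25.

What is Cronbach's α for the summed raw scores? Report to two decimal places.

Σσ²ᵢ = 1.05² + 1.52² + 1.23² + 1.25² = 6.4883
Covariances σ_ij = r_ij · s_i · s_j:
  σ(Item 1,Item 2) = 0.50 × 1.05 × 1.52 = 0.7980
  σ(Item 1,Item 3) = 0.60 × 1.05 × 1.23 = 0.7749
  σ(Item 1,Item 4) = 0.39 × 1.05 × 1.25 = 0.5119
  σ(Item 2,Item 3) = 0.21 × 1.52 × 1.23 = 0.3926
  σ(Item 2,Item 4) = 0.33 × 1.52 × 1.25 = 0.6270
  σ(Item 3,Item 4) = 0.34 × 1.23 × 1.25 = 0.5228
σ²_T = Σσ²ᵢ + 2·Σσ_ij = 6.4883 + 2 × 3.6272 = 13.7427
α = (4/3)·(1 − 6.4883/13.7427) = 0.70

Cronbach's α = 0.70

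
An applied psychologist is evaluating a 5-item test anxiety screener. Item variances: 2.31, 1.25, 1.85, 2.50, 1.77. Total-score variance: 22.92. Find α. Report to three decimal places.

Σσ²ᵢ = 2.31 + 1.25 + 1.85 + 2.50 + 1.77 = 9.68
α = (k/(k−1))·(1 − Σσ²ᵢ/total variance) = (5/4)·(1 − 9.68/22.92) = 0.722

α = 0.722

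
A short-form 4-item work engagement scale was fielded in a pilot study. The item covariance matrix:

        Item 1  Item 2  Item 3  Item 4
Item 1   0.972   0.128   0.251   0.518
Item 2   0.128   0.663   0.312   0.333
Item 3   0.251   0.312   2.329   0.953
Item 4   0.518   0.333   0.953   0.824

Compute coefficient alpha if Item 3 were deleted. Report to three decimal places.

coefficient alpha = 0.665

Remaining items: Item 1, Item 2, Item 4 (k = 3).
Σσ²ᵢ = 0.972 + 0.663 + 0.824 = 2.459
Var(T) = 2.459 + 2 × 0.979 = 4.417
α (item deleted) = (3/2)·(1 − 2.459/4.417) = 0.665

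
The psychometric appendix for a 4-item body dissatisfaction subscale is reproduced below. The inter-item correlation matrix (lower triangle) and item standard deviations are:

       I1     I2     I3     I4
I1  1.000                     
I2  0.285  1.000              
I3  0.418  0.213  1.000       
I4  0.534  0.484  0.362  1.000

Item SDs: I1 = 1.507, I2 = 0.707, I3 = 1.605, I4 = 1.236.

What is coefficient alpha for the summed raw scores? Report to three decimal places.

Σσ²ᵢ = 1.507² + 0.707² + 1.605² + 1.236² = 6.8746
Covariances σ_ij = r_ij · s_i · s_j:
  σ(I1,I2) = 0.285 × 1.507 × 0.707 = 0.3037
  σ(I1,I3) = 0.418 × 1.507 × 1.605 = 1.0110
  σ(I1,I4) = 0.534 × 1.507 × 1.236 = 0.9947
  σ(I2,I3) = 0.213 × 0.707 × 1.605 = 0.2417
  σ(I2,I4) = 0.484 × 0.707 × 1.236 = 0.4229
  σ(I3,I4) = 0.362 × 1.605 × 1.236 = 0.7181
σ²_T = Σσ²ᵢ + 2·Σσ_ij = 6.8746 + 2 × 3.6921 = 14.2588
α = (4/3)·(1 − 6.8746/14.2588) = 0.690

coefficient alpha = 0.690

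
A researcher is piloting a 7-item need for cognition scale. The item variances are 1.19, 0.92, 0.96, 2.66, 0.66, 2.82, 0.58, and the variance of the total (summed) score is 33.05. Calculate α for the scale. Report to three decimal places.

Σσ²ᵢ = 1.19 + 0.92 + 0.96 + 2.66 + 0.66 + 2.82 + 0.58 = 9.79
α = (k/(k−1))·(1 − Σσ²ᵢ/Var(T)) = (7/6)·(1 − 9.79/33.05) = 0.821

α = 0.821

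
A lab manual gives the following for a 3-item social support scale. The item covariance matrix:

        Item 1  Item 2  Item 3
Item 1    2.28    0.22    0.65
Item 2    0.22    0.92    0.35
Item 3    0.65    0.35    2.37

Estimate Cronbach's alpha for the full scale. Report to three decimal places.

Σσ²ᵢ = 2.28 + 0.92 + 2.37 = 5.57
Σ_{i<j} σ_ij = 1.22
σ²_total = 5.57 + 2 × 1.22 = 8.01
α = (k/(k−1))·(1 − Σσ²ᵢ/σ²_total) = (3/2)·(1 − 5.57/8.01) = 0.457

α = 0.457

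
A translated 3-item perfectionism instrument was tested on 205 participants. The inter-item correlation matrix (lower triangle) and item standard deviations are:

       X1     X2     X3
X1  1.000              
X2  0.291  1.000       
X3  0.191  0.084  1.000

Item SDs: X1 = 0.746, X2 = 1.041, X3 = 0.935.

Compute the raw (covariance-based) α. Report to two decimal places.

α = 0.39

Σσ²ᵢ = 0.746² + 1.041² + 0.935² = 2.5144
Covariances σ_ij = r_ij · s_i · s_j:
  σ(X1,X2) = 0.291 × 0.746 × 1.041 = 0.2260
  σ(X1,X3) = 0.191 × 0.746 × 0.935 = 0.1332
  σ(X2,X3) = 0.084 × 1.041 × 0.935 = 0.0818
σ²_T = Σσ²ᵢ + 2·Σσ_ij = 2.5144 + 2 × 0.4410 = 3.3964
α = (3/2)·(1 − 2.5144/3.3964) = 0.39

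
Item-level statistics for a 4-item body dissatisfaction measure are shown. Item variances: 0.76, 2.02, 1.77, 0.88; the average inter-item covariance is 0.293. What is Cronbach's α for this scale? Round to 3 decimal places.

Σσ²ᵢ = 0.76 + 2.02 + 1.77 + 0.88 = 5.43
Sum of the 6 distinct covariances = 6 × 0.293 = 1.758
Var(T) = Σσ²ᵢ + 2·Σcov = 5.43 + 2 × 1.758 = 8.946
α = (4/3)·(1 − 5.43/8.946) = 0.524

Cronbach's α = 0.524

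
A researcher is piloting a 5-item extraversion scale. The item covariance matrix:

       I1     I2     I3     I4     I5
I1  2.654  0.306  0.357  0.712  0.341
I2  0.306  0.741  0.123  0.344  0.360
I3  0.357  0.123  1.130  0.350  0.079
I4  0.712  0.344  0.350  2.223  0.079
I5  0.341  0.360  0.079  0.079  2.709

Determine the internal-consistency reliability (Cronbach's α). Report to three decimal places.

ΣVar(i) = 2.654 + 0.741 + 1.130 + 2.223 + 2.709 = 9.457
Σ_{i<j} σ_ij = 3.051
total variance = 9.457 + 2 × 3.051 = 15.559
α = (k/(k−1))·(1 − ΣVar(i)/total variance) = (5/4)·(1 − 9.457/15.559) = 0.490

Cronbach's α = 0.490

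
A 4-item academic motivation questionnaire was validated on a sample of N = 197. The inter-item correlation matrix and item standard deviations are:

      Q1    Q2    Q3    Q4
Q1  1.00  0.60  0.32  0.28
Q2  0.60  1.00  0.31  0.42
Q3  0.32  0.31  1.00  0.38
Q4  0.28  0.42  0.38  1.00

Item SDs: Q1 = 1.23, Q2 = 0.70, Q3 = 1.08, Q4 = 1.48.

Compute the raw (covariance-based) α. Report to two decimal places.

Σσ²ᵢ = 1.23² + 0.70² + 1.08² + 1.48² = 5.3597
Covariances σ_ij = r_ij · s_i · s_j:
  σ(Q1,Q2) = 0.60 × 1.23 × 0.70 = 0.5166
  σ(Q1,Q3) = 0.32 × 1.23 × 1.08 = 0.4251
  σ(Q1,Q4) = 0.28 × 1.23 × 1.48 = 0.5097
  σ(Q2,Q3) = 0.31 × 0.70 × 1.08 = 0.2344
  σ(Q2,Q4) = 0.42 × 0.70 × 1.48 = 0.4351
  σ(Q3,Q4) = 0.38 × 1.08 × 1.48 = 0.6074
σ²_T = Σσ²ᵢ + 2·Σσ_ij = 5.3597 + 2 × 2.7283 = 10.8163
α = (4/3)·(1 − 5.3597/10.8163) = 0.67

α = 0.67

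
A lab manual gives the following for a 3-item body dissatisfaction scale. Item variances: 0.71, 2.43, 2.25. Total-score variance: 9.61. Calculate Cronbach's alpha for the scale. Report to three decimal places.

Cronbach's alpha = 0.659

Σσ²ᵢ = 0.71 + 2.43 + 2.25 = 5.39
α = (k/(k−1))·(1 − Σσ²ᵢ/σ²_T) = (3/2)·(1 − 5.39/9.61) = 0.659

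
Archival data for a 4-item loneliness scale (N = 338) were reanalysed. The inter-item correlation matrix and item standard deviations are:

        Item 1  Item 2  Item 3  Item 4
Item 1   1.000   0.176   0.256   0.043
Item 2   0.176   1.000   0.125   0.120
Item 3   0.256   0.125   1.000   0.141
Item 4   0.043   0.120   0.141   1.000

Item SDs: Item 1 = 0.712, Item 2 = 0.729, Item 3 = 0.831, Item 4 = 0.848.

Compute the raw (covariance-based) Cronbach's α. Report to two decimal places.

α = 0.40

Σσ²ᵢ = 0.712² + 0.729² + 0.831² + 0.848² = 2.4480
Covariances σ_ij = r_ij · s_i · s_j:
  σ(Item 1,Item 2) = 0.176 × 0.712 × 0.729 = 0.0914
  σ(Item 1,Item 3) = 0.256 × 0.712 × 0.831 = 0.1515
  σ(Item 1,Item 4) = 0.043 × 0.712 × 0.848 = 0.0260
  σ(Item 2,Item 3) = 0.125 × 0.729 × 0.831 = 0.0757
  σ(Item 2,Item 4) = 0.120 × 0.729 × 0.848 = 0.0742
  σ(Item 3,Item 4) = 0.141 × 0.831 × 0.848 = 0.0994
σ²_T = Σσ²ᵢ + 2·Σσ_ij = 2.4480 + 2 × 0.5182 = 3.4844
α = (4/3)·(1 − 2.4480/3.4844) = 0.40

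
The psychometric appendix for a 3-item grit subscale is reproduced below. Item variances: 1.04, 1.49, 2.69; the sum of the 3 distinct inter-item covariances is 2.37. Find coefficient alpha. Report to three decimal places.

Σσ²ᵢ = 1.04 + 1.49 + 2.69 = 5.22
Sum of distinct covariances = 2.37
total variance = Σσ²ᵢ + 2·Σcov = 5.22 + 2 × 2.37 = 9.96
α = (3/2)·(1 − 5.22/9.96) = 0.714

α = 0.714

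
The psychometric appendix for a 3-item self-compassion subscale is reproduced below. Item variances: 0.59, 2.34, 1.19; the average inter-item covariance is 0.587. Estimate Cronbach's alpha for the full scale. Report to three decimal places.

Cronbach's alpha = 0.691

Σσ²ᵢ = 0.59 + 2.34 + 1.19 = 4.12
Sum of the 3 distinct covariances = 3 × 0.587 = 1.761
σ²_T = Σσ²ᵢ + 2·Σcov = 4.12 + 2 × 1.761 = 7.642
α = (3/2)·(1 − 4.12/7.642) = 0.691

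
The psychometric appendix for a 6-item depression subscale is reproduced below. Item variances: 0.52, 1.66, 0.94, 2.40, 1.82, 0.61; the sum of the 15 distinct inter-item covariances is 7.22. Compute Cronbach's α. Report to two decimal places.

ΣVar(i) = 0.52 + 1.66 + 0.94 + 2.40 + 1.82 + 0.61 = 7.95
Sum of distinct covariances = 7.22
σ²_total = ΣVar(i) + 2·Σcov = 7.95 + 2 × 7.22 = 22.39
α = (6/5)·(1 − 7.95/22.39) = 0.77

α = 0.77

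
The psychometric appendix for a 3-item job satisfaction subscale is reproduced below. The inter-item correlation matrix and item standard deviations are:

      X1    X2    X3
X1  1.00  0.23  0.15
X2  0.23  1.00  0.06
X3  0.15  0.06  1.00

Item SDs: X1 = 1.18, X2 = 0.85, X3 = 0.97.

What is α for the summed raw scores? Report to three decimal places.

α = 0.342

Σσ²ᵢ = 1.18² + 0.85² + 0.97² = 3.0558
Covariances σ_ij = r_ij · s_i · s_j:
  σ(X1,X2) = 0.23 × 1.18 × 0.85 = 0.2307
  σ(X1,X3) = 0.15 × 1.18 × 0.97 = 0.1717
  σ(X2,X3) = 0.06 × 0.85 × 0.97 = 0.0495
σ²_T = Σσ²ᵢ + 2·Σσ_ij = 3.0558 + 2 × 0.4519 = 3.9596
α = (3/2)·(1 − 3.0558/3.9596) = 0.342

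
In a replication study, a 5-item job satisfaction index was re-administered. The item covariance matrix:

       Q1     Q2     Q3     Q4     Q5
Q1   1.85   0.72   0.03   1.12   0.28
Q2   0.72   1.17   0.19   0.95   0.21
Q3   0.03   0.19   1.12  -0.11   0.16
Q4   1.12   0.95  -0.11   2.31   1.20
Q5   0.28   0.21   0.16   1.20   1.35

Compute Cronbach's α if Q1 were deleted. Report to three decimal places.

α = 0.622

Remaining items: Q2, Q3, Q4, Q5 (k = 4).
sum of item variances = 1.17 + 1.12 + 2.31 + 1.35 = 5.95
Var(T) = 5.95 + 2 × 2.60 = 11.15
α (item deleted) = (4/3)·(1 − 5.95/11.15) = 0.622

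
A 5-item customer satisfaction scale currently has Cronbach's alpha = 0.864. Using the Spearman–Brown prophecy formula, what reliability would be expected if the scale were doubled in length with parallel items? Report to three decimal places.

Length factor m = 2
α' = m·α / (1 + (m−1)·α)
   = 2 × 0.864 / (1 + (2 − 1) × 0.864)
   = 1.7280 / 1.8640 = 0.927

predicted reliability = 0.927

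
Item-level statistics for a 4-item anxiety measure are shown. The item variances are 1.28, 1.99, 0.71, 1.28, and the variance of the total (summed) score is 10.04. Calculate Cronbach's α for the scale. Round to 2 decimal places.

ΣVar(i) = 1.28 + 1.99 + 0.71 + 1.28 = 5.26
α = (k/(k−1))·(1 − ΣVar(i)/total variance) = (4/3)·(1 − 5.26/10.04) = 0.63

α = 0.63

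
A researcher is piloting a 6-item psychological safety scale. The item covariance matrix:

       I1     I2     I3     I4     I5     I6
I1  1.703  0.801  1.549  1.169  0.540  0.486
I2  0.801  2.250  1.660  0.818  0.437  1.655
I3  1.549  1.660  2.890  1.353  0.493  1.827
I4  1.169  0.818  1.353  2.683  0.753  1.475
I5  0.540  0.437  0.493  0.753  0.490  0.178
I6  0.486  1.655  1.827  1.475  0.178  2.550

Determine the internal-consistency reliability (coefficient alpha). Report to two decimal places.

α = 0.85

Σσᵢ² = 1.703 + 2.250 + 2.890 + 2.683 + 0.490 + 2.550 = 12.566
Sum of off-diagonal covariances = 15.194
total variance = 12.566 + 2 × 15.194 = 42.954
α = (k/(k−1))·(1 − Σσᵢ²/total variance) = (6/5)·(1 − 12.566/42.954) = 0.85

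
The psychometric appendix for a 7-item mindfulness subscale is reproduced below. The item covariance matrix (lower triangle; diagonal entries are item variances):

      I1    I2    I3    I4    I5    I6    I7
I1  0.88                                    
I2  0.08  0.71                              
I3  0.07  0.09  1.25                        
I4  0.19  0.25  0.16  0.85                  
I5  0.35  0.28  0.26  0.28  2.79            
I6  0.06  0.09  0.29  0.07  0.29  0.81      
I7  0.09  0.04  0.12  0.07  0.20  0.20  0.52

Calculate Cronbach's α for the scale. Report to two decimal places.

ΣVar(i) = 0.88 + 0.71 + 1.25 + 0.85 + 2.79 + 0.81 + 0.52 = 7.81
Sum of the distinct covariances = 3.53
total variance = 7.81 + 2 × 3.53 = 14.87
α = (k/(k−1))·(1 − ΣVar(i)/total variance) = (7/6)·(1 − 7.81/14.87) = 0.55

Cronbach's α = 0.55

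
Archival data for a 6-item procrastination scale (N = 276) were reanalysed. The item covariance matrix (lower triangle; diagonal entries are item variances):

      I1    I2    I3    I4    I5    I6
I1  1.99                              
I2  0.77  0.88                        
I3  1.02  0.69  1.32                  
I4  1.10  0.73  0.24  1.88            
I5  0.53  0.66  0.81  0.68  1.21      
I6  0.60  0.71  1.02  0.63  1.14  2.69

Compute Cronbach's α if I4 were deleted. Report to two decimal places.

Cronbach's α = 0.83

Remaining items: I1, I2, I3, I5, I6 (k = 5).
Σσ²ᵢ = 1.99 + 0.88 + 1.32 + 1.21 + 2.69 = 8.09
σ²_T = 8.09 + 2 × 7.95 = 23.99
α (item deleted) = (5/4)·(1 − 8.09/23.99) = 0.83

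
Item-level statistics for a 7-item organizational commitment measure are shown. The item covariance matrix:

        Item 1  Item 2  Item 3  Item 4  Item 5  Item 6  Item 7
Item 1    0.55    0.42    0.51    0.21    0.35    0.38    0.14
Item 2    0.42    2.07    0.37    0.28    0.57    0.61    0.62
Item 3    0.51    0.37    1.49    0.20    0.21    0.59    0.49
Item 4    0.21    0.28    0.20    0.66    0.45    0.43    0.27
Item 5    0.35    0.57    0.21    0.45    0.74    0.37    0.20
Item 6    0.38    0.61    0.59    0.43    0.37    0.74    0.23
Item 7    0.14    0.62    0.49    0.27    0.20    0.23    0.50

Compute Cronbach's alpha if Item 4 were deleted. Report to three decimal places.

Remaining items: Item 1, Item 2, Item 3, Item 5, Item 6, Item 7 (k = 6).
Σσᵢ² = 0.55 + 2.07 + 1.49 + 0.74 + 0.74 + 0.50 = 6.09
total variance = 6.09 + 2 × 6.06 = 18.21
α (item deleted) = (6/5)·(1 − 6.09/18.21) = 0.799

Cronbach's alpha = 0.799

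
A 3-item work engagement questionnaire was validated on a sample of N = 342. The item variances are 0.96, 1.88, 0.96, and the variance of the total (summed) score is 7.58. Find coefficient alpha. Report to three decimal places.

coefficient alpha = 0.748

sum of item variances = 0.96 + 1.88 + 0.96 = 3.80
α = (k/(k−1))·(1 − sum of item variances/σ²_total) = (3/2)·(1 − 3.80/7.58) = 0.748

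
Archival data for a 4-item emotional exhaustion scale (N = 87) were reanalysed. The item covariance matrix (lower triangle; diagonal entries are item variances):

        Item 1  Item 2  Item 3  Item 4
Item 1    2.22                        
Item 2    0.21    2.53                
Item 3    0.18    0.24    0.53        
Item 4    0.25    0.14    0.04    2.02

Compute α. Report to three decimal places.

Σσ²ᵢ = 2.22 + 2.53 + 0.53 + 2.02 = 7.30
Σ_{i<j} σ_ij = 1.06
Var(T) = 7.30 + 2 × 1.06 = 9.42
α = (k/(k−1))·(1 − Σσ²ᵢ/Var(T)) = (4/3)·(1 − 7.30/9.42) = 0.300

α = 0.300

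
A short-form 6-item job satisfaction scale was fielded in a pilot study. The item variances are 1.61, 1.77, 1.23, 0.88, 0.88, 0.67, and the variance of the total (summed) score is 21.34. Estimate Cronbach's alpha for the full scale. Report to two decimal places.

Σσᵢ² = 1.61 + 1.77 + 1.23 + 0.88 + 0.88 + 0.67 = 7.04
α = (k/(k−1))·(1 − Σσᵢ²/total variance) = (6/5)·(1 − 7.04/21.34) = 0.80

Cronbach's alpha = 0.80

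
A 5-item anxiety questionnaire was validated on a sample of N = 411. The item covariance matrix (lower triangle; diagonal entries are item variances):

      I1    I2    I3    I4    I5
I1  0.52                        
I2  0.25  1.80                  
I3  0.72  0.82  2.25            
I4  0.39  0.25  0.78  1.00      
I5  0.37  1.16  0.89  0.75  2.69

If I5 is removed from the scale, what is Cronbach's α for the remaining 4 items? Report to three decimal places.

α = 0.714

Remaining items: I1, I2, I3, I4 (k = 4).
ΣVar(i) = 0.52 + 1.80 + 2.25 + 1.00 = 5.57
σ²_total = 5.57 + 2 × 3.21 = 11.99
α (item deleted) = (4/3)·(1 − 5.57/11.99) = 0.714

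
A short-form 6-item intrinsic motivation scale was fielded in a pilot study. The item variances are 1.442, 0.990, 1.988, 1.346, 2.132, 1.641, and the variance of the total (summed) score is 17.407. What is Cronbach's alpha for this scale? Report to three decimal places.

Σσ²ᵢ = 1.442 + 0.990 + 1.988 + 1.346 + 2.132 + 1.641 = 9.539
α = (k/(k−1))·(1 − Σσ²ᵢ/σ²_total) = (6/5)·(1 − 9.539/17.407) = 0.542

Cronbach's alpha = 0.542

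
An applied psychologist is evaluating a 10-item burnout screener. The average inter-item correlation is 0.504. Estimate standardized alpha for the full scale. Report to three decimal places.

standardized alpha = 0.910

Standardized α = k·r̄ / (1 + (k−1)·r̄) = 10 × 0.504 / (1 + 9 × 0.504)
  = 5.0400 / 5.5360 = 0.910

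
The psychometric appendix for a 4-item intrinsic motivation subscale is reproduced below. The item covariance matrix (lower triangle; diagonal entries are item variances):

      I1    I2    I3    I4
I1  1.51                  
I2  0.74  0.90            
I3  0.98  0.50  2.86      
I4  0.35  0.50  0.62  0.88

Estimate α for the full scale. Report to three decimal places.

ΣVar(i) = 1.51 + 0.90 + 2.86 + 0.88 = 6.15
Σ_{i<j} σ_ij = 3.69
total variance = 6.15 + 2 × 3.69 = 13.53
α = (k/(k−1))·(1 − ΣVar(i)/total variance) = (4/3)·(1 − 6.15/13.53) = 0.727

α = 0.727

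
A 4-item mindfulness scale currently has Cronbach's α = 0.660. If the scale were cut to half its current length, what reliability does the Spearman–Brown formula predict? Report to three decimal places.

predicted reliability = 0.493

Length factor m = 1/2
α' = m·α / (1 − (1−m)·α)
   = 1/2 × 0.660 / (1 − (1 − 1/2) × 0.660)
   = 0.3300 / 0.6700 = 0.493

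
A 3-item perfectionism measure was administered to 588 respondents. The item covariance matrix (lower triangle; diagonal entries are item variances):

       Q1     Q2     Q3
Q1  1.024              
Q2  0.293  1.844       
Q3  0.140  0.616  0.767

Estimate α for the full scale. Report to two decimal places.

α = 0.55

ΣVar(i) = 1.024 + 1.844 + 0.767 = 3.635
Σ_{i<j} σ_ij = 1.049
Var(T) = 3.635 + 2 × 1.049 = 5.733
α = (k/(k−1))·(1 − ΣVar(i)/Var(T)) = (3/2)·(1 − 3.635/5.733) = 0.55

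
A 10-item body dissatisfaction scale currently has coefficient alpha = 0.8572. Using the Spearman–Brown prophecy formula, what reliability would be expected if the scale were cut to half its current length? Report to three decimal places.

predicted reliability = 0.750

Length factor m = 1/2
α' = m·α / (1 − (1−m)·α)
   = 1/2 × 0.8572 / (1 − (1 − 1/2) × 0.8572)
   = 0.4286 / 0.5714 = 0.750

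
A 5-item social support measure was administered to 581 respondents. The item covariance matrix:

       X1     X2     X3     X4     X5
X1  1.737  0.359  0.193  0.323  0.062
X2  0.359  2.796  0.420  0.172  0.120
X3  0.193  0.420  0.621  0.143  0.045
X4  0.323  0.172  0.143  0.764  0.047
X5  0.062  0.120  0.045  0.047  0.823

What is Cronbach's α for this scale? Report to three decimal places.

Cronbach's α = 0.448

Σσ²ᵢ = 1.737 + 2.796 + 0.621 + 0.764 + 0.823 = 6.741
Sum of the distinct covariances = 1.884
σ²_total = 6.741 + 2 × 1.884 = 10.509
α = (k/(k−1))·(1 − Σσ²ᵢ/σ²_total) = (5/4)·(1 − 6.741/10.509) = 0.448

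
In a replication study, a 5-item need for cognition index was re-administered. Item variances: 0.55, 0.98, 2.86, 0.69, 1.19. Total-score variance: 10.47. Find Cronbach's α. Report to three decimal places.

Cronbach's α = 0.501

Σσ²ᵢ = 0.55 + 0.98 + 2.86 + 0.69 + 1.19 = 6.27
α = (k/(k−1))·(1 − Σσ²ᵢ/Var(T)) = (5/4)·(1 − 6.27/10.47) = 0.501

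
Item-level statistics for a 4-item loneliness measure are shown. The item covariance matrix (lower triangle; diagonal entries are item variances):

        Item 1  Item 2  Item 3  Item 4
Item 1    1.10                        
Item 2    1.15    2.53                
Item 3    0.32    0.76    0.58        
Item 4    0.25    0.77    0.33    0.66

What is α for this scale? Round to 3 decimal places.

sum of item variances = 1.10 + 2.53 + 0.58 + 0.66 = 4.87
Sum of the distinct covariances = 3.58
Var(T) = 4.87 + 2 × 3.58 = 12.03
α = (k/(k−1))·(1 − sum of item variances/Var(T)) = (4/3)·(1 − 4.87/12.03) = 0.794

α = 0.794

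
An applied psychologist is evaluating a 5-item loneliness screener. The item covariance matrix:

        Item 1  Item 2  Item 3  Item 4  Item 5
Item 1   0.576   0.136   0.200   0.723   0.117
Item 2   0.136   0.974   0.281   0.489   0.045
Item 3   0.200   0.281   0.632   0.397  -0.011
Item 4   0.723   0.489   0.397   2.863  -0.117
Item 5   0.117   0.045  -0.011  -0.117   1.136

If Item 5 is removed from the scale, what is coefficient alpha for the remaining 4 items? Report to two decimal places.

Remaining items: Item 1, Item 2, Item 3, Item 4 (k = 4).
Σσ²ᵢ = 0.576 + 0.974 + 0.632 + 2.863 = 5.045
σ²_total = 5.045 + 2 × 2.226 = 9.497
α (item deleted) = (4/3)·(1 − 5.045/9.497) = 0.63

α = 0.63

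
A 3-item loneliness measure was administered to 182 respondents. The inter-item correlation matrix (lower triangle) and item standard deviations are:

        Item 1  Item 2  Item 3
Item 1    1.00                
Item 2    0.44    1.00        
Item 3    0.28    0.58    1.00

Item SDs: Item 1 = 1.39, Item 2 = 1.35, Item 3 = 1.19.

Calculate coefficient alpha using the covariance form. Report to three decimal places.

coefficient alpha = 0.693

Σσ²ᵢ = 1.39² + 1.35² + 1.19² = 5.1707
Covariances σ_ij = r_ij · s_i · s_j:
  σ(Item 1,Item 2) = 0.44 × 1.39 × 1.35 = 0.8257
  σ(Item 1,Item 3) = 0.28 × 1.39 × 1.19 = 0.4631
  σ(Item 2,Item 3) = 0.58 × 1.35 × 1.19 = 0.9318
σ²_T = Σσ²ᵢ + 2·Σσ_ij = 5.1707 + 2 × 2.2206 = 9.6119
α = (3/2)·(1 − 5.1707/9.6119) = 0.693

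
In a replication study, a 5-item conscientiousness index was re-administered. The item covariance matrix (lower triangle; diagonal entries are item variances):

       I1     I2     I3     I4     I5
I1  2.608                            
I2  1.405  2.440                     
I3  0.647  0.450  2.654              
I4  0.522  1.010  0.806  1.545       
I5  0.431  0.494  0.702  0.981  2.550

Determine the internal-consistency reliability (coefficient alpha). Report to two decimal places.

sum of item variances = 2.608 + 2.440 + 2.654 + 1.545 + 2.550 = 11.797
Sum of off-diagonal covariances = 7.448
σ²_T = 11.797 + 2 × 7.448 = 26.693
α = (k/(k−1))·(1 − sum of item variances/σ²_T) = (5/4)·(1 − 11.797/26.693) = 0.70

coefficient alpha = 0.70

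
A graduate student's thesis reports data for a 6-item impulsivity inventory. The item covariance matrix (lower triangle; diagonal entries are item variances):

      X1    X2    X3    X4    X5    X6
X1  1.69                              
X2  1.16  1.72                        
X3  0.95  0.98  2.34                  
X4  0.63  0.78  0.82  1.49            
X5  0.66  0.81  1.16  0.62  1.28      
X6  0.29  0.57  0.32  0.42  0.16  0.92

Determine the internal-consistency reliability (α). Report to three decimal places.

α = 0.824

Σσᵢ² = 1.69 + 1.72 + 2.34 + 1.49 + 1.28 + 0.92 = 9.44
Sum of off-diagonal covariances = 10.33
σ²_T = 9.44 + 2 × 10.33 = 30.10
α = (k/(k−1))·(1 − Σσᵢ²/σ²_T) = (6/5)·(1 − 9.44/30.10) = 0.824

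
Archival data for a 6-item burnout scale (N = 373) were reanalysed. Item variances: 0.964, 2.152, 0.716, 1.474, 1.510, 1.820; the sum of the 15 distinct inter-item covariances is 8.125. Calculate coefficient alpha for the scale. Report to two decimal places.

Σσ²ᵢ = 0.964 + 2.152 + 0.716 + 1.474 + 1.510 + 1.820 = 8.636
Sum of distinct covariances = 8.125
σ²_total = Σσ²ᵢ + 2·Σcov = 8.636 + 2 × 8.125 = 24.886
α = (6/5)·(1 − 8.636/24.886) = 0.78

α = 0.78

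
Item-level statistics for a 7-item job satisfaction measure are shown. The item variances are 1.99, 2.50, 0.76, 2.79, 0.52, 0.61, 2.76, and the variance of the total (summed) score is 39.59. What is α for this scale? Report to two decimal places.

α = 0.82

Σσᵢ² = 1.99 + 2.50 + 0.76 + 2.79 + 0.52 + 0.61 + 2.76 = 11.93
α = (k/(k−1))·(1 − Σσᵢ²/Var(T)) = (7/6)·(1 − 11.93/39.59) = 0.82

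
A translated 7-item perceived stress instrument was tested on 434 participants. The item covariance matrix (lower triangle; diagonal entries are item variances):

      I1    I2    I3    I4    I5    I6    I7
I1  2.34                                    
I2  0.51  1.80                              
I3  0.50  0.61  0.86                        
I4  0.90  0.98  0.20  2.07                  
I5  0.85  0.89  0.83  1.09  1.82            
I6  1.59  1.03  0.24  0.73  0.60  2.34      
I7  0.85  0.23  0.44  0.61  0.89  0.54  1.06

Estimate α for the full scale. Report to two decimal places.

ΣVar(i) = 2.34 + 1.80 + 0.86 + 2.07 + 1.82 + 2.34 + 1.06 = 12.29
Sum of the distinct covariances = 15.11
σ²_total = 12.29 + 2 × 15.11 = 42.51
α = (k/(k−1))·(1 − ΣVar(i)/σ²_total) = (7/6)·(1 − 12.29/42.51) = 0.83

α = 0.83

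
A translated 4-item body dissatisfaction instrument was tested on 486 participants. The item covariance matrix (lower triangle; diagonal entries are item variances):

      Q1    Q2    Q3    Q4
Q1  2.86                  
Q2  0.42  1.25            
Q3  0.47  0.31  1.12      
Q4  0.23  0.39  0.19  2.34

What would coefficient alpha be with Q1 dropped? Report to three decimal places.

coefficient alpha = 0.411

Remaining items: Q2, Q3, Q4 (k = 3).
Σσᵢ² = 1.25 + 1.12 + 2.34 = 4.71
total variance = 4.71 + 2 × 0.89 = 6.49
α (item deleted) = (3/2)·(1 − 4.71/6.49) = 0.411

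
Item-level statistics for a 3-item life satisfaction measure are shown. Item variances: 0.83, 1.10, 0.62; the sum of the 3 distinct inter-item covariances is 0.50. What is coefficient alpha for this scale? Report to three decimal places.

coefficient alpha = 0.423

Σσ²ᵢ = 0.83 + 1.10 + 0.62 = 2.55
Sum of distinct covariances = 0.50
total variance = Σσ²ᵢ + 2·Σcov = 2.55 + 2 × 0.50 = 3.55
α = (3/2)·(1 − 2.55/3.55) = 0.423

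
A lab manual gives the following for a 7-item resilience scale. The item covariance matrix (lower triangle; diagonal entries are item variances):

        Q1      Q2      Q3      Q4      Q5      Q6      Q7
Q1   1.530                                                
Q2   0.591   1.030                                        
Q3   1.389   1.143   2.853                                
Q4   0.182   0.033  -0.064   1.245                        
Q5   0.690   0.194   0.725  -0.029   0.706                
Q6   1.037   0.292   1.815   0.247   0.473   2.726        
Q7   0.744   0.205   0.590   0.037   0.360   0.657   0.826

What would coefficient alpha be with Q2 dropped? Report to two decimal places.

α = 0.77

Remaining items: Q1, Q3, Q4, Q5, Q6, Q7 (k = 6).
ΣVar(i) = 1.530 + 2.853 + 1.245 + 0.706 + 2.726 + 0.826 = 9.886
total variance = 9.886 + 2 × 8.853 = 27.592
α (item deleted) = (6/5)·(1 − 9.886/27.592) = 0.77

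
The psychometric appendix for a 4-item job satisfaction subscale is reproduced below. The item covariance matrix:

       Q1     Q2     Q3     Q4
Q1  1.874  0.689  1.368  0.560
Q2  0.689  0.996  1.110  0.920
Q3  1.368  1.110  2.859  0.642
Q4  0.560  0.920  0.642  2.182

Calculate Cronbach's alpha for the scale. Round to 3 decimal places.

α = 0.763

Σσ²ᵢ = 1.874 + 0.996 + 2.859 + 2.182 = 7.911
Sum of off-diagonal covariances = 5.289
σ²_T = 7.911 + 2 × 5.289 = 18.489
α = (k/(k−1))·(1 − Σσ²ᵢ/σ²_T) = (4/3)·(1 − 7.911/18.489) = 0.763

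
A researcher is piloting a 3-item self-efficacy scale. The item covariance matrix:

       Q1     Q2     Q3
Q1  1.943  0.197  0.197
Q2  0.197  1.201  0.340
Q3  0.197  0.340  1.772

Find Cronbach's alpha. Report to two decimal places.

α = 0.34

sum of item variances = 1.943 + 1.201 + 1.772 = 4.916
Σ_{i<j} σ_ij = 0.734
Var(T) = 4.916 + 2 × 0.734 = 6.384
α = (k/(k−1))·(1 − sum of item variances/Var(T)) = (3/2)·(1 − 4.916/6.384) = 0.34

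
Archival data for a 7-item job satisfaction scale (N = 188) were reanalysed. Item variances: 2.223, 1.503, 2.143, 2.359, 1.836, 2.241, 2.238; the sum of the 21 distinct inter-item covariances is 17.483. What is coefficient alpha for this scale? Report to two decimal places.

ΣVar(i) = 2.223 + 1.503 + 2.143 + 2.359 + 1.836 + 2.241 + 2.238 = 14.543
Sum of distinct covariances = 17.483
total variance = ΣVar(i) + 2·Σcov = 14.543 + 2 × 17.483 = 49.509
α = (7/6)·(1 − 14.543/49.509) = 0.82

coefficient alpha = 0.82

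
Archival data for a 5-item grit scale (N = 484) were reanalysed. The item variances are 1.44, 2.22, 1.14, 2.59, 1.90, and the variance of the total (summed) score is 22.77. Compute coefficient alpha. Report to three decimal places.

coefficient alpha = 0.740

ΣVar(i) = 1.44 + 2.22 + 1.14 + 2.59 + 1.90 = 9.29
α = (k/(k−1))·(1 − ΣVar(i)/Var(T)) = (5/4)·(1 − 9.29/22.77) = 0.740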